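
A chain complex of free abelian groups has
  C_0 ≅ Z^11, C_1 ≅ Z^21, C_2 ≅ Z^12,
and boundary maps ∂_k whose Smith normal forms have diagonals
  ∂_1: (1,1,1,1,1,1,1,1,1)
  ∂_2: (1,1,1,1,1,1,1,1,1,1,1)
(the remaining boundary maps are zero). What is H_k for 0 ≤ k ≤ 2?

H_0: b_0 = 11 − 0 − 9 = 2; torsion from ∂_1 factors > 1: none. So H_0 ≅ Z^2.
H_1: b_1 = 21 − 9 − 11 = 1; torsion from ∂_2 factors > 1: none. So H_1 ≅ Z.
H_2: b_2 = 12 − 11 − 0 = 1; torsion from ∂_3 factors > 1: none. So H_2 ≅ Z.

H_0 ≅ Z^2,  H_1 ≅ Z,  H_2 ≅ Z.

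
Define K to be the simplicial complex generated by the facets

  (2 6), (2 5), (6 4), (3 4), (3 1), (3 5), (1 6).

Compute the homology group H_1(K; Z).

We work with the vertex ordering 1 < 2 < 3 < 4 < 5 < 6. The simplices of K, each written with vertices in increasing order, are:

  0-simplices (6): [1], [2], [3], [4], [5], [6]
  1-simplices (7): [1,3], [1,6], [2,5], [2,6], [3,4], [3,5], [4,6]

so the chain groups are C_0 ≅ Z^6, C_1 ≅ Z^7.

∂_1: C_1 → C_0 is given by ∂[p,q] = [q] − [p].
The 6×7 boundary matrix has rank 5 and Smith normal form diag(1,1,1,1,1).

Reading off H_k = ker ∂_k / im ∂_{k+1}:

  H_1: rank ker ∂_1 − rank ∂_2 = (7 − 5) − 0 = 2, and there is no ∂_2, so H_1 ≅ Z^2.

H_1 = Z^2.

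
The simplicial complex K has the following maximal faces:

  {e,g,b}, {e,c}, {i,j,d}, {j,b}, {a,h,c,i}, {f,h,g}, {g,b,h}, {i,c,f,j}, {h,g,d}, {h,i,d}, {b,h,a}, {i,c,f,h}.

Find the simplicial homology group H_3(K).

H_3 ≅ 0.

K has 10 vertices, 25 edges, 17 triangles, 3 3-simplices.
rank ∂_3 = 3, rank ∂_4 = 0 ⇒ b_3 = 3 − 3 − 0 = 0. So H_3 = 0.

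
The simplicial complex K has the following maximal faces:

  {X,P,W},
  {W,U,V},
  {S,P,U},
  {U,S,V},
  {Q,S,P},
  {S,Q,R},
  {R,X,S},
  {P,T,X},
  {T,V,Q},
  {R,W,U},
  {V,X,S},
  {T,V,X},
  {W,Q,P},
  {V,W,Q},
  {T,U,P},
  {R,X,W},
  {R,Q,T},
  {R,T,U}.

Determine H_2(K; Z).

H_2 = Z.

Order the vertices as P < Q < R < S < T < U < V < W < X. Listing each simplex with vertices in this order, K has dimension 2 with simplices:

  0-simplices (9): P, Q, R, S, T, U, V, W, X
  1-simplices (27): PQ, PS, PT, PU, PW, PX, QR, QS, QT, QV, QW, RS, RT, RU, RW, RX, SU, SV, SX, TU, TV, TX, UV, UW, VW, VX, WX
  2-simplices (18): PQS, PQW, PSU, PTU, PTX, PWX, QRS, QRT, QTV, QVW, RSX, RTU, RUW, RWX, SUV, SVX, TVX, UVW

giving chain groups C_0 ≅ Z^9, C_1 ≅ Z^27, C_2 ≅ Z^18.

∂_1: C_1 → C_0 is given by ∂[p,q] = [q] − [p]. For instance
  ∂SV = V − S.
This gives a 9×27 integer matrix of rank 8; reducing to Smith normal form yields diagonal entries (1,1,1,1,1,1,1,1).

Boundary ∂_2: C_2 → C_1 maps a triangle to the signed sum of its edges. For instance
  ∂SVX = VX − SX + SV,
  ∂QTV = TV − QV + QT.
The 27×18 boundary matrix has rank 17 and Smith normal form diag(1,1,1,1,1,1,1,1,1,1,1,1,1,1,1,1,1).

From H_k ≅ ker(∂_k) / im(∂_{k+1}) we obtain:

  H_2: rank ker ∂_2 − rank ∂_3 = (18 − 17) − 0 = 1, and there is no ∂_3, so H_2 = Z.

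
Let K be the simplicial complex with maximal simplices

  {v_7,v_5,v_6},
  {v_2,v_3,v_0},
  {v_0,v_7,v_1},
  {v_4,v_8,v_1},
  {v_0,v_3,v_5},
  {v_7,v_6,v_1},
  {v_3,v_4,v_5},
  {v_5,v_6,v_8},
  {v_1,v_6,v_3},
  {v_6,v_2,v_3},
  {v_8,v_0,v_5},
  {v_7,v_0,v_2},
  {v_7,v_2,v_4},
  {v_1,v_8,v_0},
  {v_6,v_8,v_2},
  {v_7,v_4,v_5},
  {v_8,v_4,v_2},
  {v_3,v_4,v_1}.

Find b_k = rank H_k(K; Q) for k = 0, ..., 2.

b_0 = 1, b_1 = 2, b_2 = 1.

Take the total order v_0 < v_1 < v_2 < v_3 < v_4 < v_5 < v_6 < v_7 < v_8 on the vertex set. Then K (dimension 2) consists of the simplices:

  0-simplices (9): [v_0], [v_1], [v_2], [v_3], [v_4], [v_5], [v_6], [v_7], [v_8]
  1-simplices (27): (27 of them)
  2-simplices (18): (18 of them)

giving chain groups C_0 ≅ Z^9, C_1 ≅ Z^27, C_2 ≅ Z^18.

The boundary map ∂_1: C_1 → C_0 is given by ∂[p,q] = [q] − [p]. For instance
  ∂[v_6,v_8] = [v_8] − [v_6].
The resulting 9×27 matrix has rank 8, and its Smith normal form has invariant factors (1,1,1,1,1,1,1,1).

∂_2: C_2 → C_1 sends each 2-simplex [p,q,r] to [q,r] − [p,r] + [p,q]. For instance
  ∂[v_2,v_3,v_6] = [v_3,v_6] − [v_2,v_6] + [v_2,v_3],
  ∂[v_0,v_2,v_3] = [v_2,v_3] − [v_0,v_3] + [v_0,v_2].
The resulting 27×18 matrix has rank 17, and its Smith normal form has invariant factors (1,1,1,1,1,1,1,1,1,1,1,1,1,1,1,1,1).

From H_k ≅ ker(∂_k) / im(∂_{k+1}) we obtain:

  H_0: rank C_0 − rank ∂_1 = 9 − 8 = 1, and the invariant factors of ∂_1 are all 1, so H_0 ≅ Z.
  H_1: rank ker ∂_1 − rank ∂_2 = (27 − 8) − 17 = 2, and the invariant factors of ∂_2 are all 1, so H_1 ≅ Z^2.
  H_2: rank ker ∂_2 − rank ∂_3 = (18 − 17) − 0 = 1, and there is no ∂_3, so H_2 ≅ Z.

(K is a triangulation of the torus T^2.)

Hence the Betti numbers are b_0 = 1, b_1 = 2, b_2 = 1.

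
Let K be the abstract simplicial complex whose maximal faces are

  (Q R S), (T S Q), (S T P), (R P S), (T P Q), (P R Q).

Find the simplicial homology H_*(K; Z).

H_0 = Z,  H_1 = 0,  H_2 = Z.

Fix the vertex order P < Q < R < S < T and write every simplex with vertices in increasing order. Then dim K = 2 and the simplices of K are:

  0-simplices (5): P, Q, R, S, T
  1-simplices (9): PQ, PR, PS, PT, QR, QS, QT, RS, ST
  2-simplices (6): PQR, PQT, PRS, PST, QRS, QST

so the chain groups are C_0 ≅ Z^5, C_1 ≅ Z^9, C_2 ≅ Z^6.

Boundary ∂_1: C_1 → C_0 is given by ∂[p,q] = [q] − [p]. For instance
  ∂PR = R − P.
The resulting 5×9 matrix has rank 4, and its Smith normal form has invariant factors (1,1,1,1).

∂_2: C_2 → C_1 acts by ∂[p,q,r] = [q,r] − [p,r] + [p,q]. For instance
  ∂QST = ST − QT + QS,
  ∂PQR = QR − PR + PQ.
This gives a 9×6 integer matrix of rank 5; reducing to Smith normal form yields diagonal entries (1,1,1,1,1).

Now H_k = ker ∂_k / im ∂_{k+1}, so:

  H_0: rank C_0 − rank ∂_1 = 5 − 4 = 1, and the invariant factors of ∂_1 are all 1, so H_0 ≅ Z.
  H_1: rank ker ∂_1 − rank ∂_2 = (9 − 4) − 5 = 0, and the invariant factors of ∂_2 are all 1, so H_1 ≅ 0.
  H_2: rank ker ∂_2 − rank ∂_3 = (6 − 5) − 0 = 1, and there is no ∂_3, so H_2 ≅ Z.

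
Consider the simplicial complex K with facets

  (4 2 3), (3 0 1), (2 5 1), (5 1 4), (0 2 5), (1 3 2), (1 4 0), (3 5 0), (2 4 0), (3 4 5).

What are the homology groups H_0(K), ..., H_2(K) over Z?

Fix the vertex order 0 < 1 < 2 < 3 < 4 < 5 and write every simplex with vertices in increasing order. Then dim K = 2 and the simplices of K are:

  0-simplices (6): [0], [1], [2], [3], [4], [5]
  1-simplices (15): [0,1], [0,2], [0,3], [0,4], [0,5], [1,2], [1,3], [1,4], [1,5], [2,3], [2,4], [2,5], [3,4], [3,5], [4,5]
  2-simplices (10): [0,1,3], [0,1,4], [0,2,4], [0,2,5], [0,3,5], [1,2,3], [1,2,5], [1,4,5], [2,3,4], [3,4,5]

so the chain groups are C_0 ≅ Z^6, C_1 ≅ Z^15, C_2 ≅ Z^10.

Boundary ∂_1: C_1 → C_0 sends each edge [p,q] (with p < q) to q − p.
The resulting 6×15 matrix has rank 5, and its Smith normal form has invariant factors (1,1,1,1,1).

Boundary ∂_2: C_2 → C_1 maps a triangle to the signed sum of its edges. For instance
  ∂[0,3,5] = [3,5] − [0,5] + [0,3],
  ∂[3,4,5] = [4,5] − [3,5] + [3,4].
The 15×10 boundary matrix has rank 10 and Smith normal form diag(1,1,1,1,1,1,1,1,1,2).

Now H_k = ker ∂_k / im ∂_{k+1}, so:

  H_0: rank C_0 − rank ∂_1 = 6 − 5 = 1, and the invariant factors of ∂_1 are all 1, so H_0 = Z.
  H_1: rank ker ∂_1 − rank ∂_2 = (15 − 5) − 10 = 0, and ∂_2 has invariant factor 2 > 1, so H_1 = Z/2.
  H_2: rank ker ∂_2 − rank ∂_3 = (10 − 10) − 0 = 0, and there is no ∂_3, so H_2 = 0.

H_0 ≅ Z,  H_1 ≅ Z/2,  H_2 = 0.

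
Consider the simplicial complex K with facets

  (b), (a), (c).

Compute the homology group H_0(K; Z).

H_0 = Z^3.

Take the total order a < b < c on the vertex set. Then K (dimension 0) consists of the simplices:

  0-simplices (3): a, b, c

so the chain groups are C_0 ≅ Z^3.

Computing H_k = (kernel of ∂_k) / (image of ∂_{k+1}):

  H_0: rank C_0 − rank ∂_1 = 3 − 0 = 3, and there is no ∂_1, so H_0 = Z^3.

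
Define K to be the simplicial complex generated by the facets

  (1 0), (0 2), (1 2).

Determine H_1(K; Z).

Take the total order 0 < 1 < 2 on the vertex set. Then K (dimension 1) consists of the simplices:

  0-simplices (3): [0], [1], [2]
  1-simplices (3): [0,1], [0,2], [1,2]

giving chain groups C_0 ≅ Z^3, C_1 ≅ Z^3.

Boundary ∂_1: C_1 → C_0 maps an edge to its endpoints' difference, ∂[p,q] = q − p. For instance
  ∂[0,2] = [2] − [0].
The 3×3 boundary matrix has rank 2 and Smith normal form diag(1,1).

Reading off H_k = ker ∂_k / im ∂_{k+1}:

  H_1: rank ker ∂_1 − rank ∂_2 = (3 − 2) − 0 = 1, and there is no ∂_2, so H_1 = Z.

(K is a triangulation of the circle S^1.)

H_1 = Z.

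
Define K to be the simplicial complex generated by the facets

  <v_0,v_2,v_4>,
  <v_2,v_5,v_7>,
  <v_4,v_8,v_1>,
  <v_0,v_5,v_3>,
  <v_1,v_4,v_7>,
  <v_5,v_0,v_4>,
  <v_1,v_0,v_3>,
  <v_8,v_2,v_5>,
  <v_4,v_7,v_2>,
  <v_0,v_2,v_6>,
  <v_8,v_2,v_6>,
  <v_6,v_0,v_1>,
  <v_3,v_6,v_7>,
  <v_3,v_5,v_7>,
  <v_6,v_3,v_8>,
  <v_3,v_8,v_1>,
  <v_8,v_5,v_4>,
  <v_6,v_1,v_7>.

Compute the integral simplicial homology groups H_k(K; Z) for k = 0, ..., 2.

K has 9 vertices, 27 edges, 18 triangles.
rank ∂_0 = 0, rank ∂_1 = 8 ⇒ b_0 = 9 − 0 − 8 = 1; all invariant factors of ∂_1 are 1 so no torsion. So H_0 = Z.
rank ∂_1 = 8, rank ∂_2 = 18 ⇒ b_1 = 27 − 8 − 18 = 1; ∂_2 has invariant factor(s) [2] giving torsion. So H_1 = Z ⊕ Z/2.
rank ∂_2 = 18, rank ∂_3 = 0 ⇒ b_2 = 18 − 18 − 0 = 0. So H_2 = 0.

H_0 = Z,  H_1 = Z ⊕ Z/2,  H_2 = 0.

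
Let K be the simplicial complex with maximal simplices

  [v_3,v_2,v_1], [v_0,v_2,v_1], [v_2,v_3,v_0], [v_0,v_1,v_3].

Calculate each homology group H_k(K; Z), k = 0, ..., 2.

Take the total order v_0 < v_1 < v_2 < v_3 on the vertex set. Then K (dimension 2) consists of the simplices:

  0-simplices (4): [v_0], [v_1], [v_2], [v_3]
  1-simplices (6): [v_0,v_1], [v_0,v_2], [v_0,v_3], [v_1,v_2], [v_1,v_3], [v_2,v_3]
  2-simplices (4): [v_0,v_1,v_2], [v_0,v_1,v_3], [v_0,v_2,v_3], [v_1,v_2,v_3]

Hence C_0 ≅ Z^4, C_1 ≅ Z^6, C_2 ≅ Z^4.

Boundary ∂_1: C_1 → C_0 sends each edge [p,q] (with p < q) to q − p. For instance
  ∂[v_1,v_2] = [v_2] − [v_1].
The 4×6 boundary matrix has rank 3 and Smith normal form diag(1,1,1).

Boundary ∂_2: C_2 → C_1 acts by ∂[p,q,r] = [q,r] − [p,r] + [p,q]. For instance
  ∂[v_0,v_2,v_3] = [v_2,v_3] − [v_0,v_3] + [v_0,v_2],
  ∂[v_0,v_1,v_3] = [v_1,v_3] − [v_0,v_3] + [v_0,v_1].
The resulting 6×4 matrix has rank 3, and its Smith normal form has invariant factors (1,1,1).

Reading off H_k = ker ∂_k / im ∂_{k+1}:

  H_0: rank C_0 − rank ∂_1 = 4 − 3 = 1, and the invariant factors of ∂_1 are all 1, so H_0 ≅ Z.
  H_1: rank ker ∂_1 − rank ∂_2 = (6 − 3) − 3 = 0, and the invariant factors of ∂_2 are all 1, so H_1 ≅ 0.
  H_2: rank ker ∂_2 − rank ∂_3 = (4 − 3) − 0 = 1, and there is no ∂_3, so H_2 ≅ Z.

(K is a triangulation of the 2-sphere S^2.)

H_0 = Z,  H_1 = 0,  H_2 = Z.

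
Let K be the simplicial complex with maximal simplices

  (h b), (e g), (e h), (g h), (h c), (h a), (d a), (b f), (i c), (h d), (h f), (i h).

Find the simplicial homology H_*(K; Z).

Take the total order a < b < c < d < e < f < g < h < i on the vertex set. Then K (dimension 1) consists of the simplices:

  0-simplices (9): a, b, c, d, e, f, g, h, i
  1-simplices (12): ad, ah, bf, bh, ch, ci, dh, eg, eh, fh, gh, hi

giving chain groups C_0 ≅ Z^9, C_1 ≅ Z^12.

The boundary map ∂_1: C_1 → C_0 maps an edge to its endpoints' difference, ∂[p,q] = q − p.
As a 9×12 matrix over Z this has rank 8, with invariant factors (1,1,1,1,1,1,1,1).

From H_k ≅ ker(∂_k) / im(∂_{k+1}) we obtain:

  H_0: rank C_0 − rank ∂_1 = 9 − 8 = 1, and the invariant factors of ∂_1 are all 1, so H_0 ≅ Z.
  H_1: rank ker ∂_1 − rank ∂_2 = (12 − 8) − 0 = 4, and there is no ∂_2, so H_1 ≅ Z^4.

H_0 ≅ Z,  H_1 ≅ Z^4.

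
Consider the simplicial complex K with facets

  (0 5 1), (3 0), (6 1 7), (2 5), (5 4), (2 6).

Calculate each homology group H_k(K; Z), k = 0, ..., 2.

H_0 ≅ Z,  H_1 ≅ Z,  H_2 = 0.

Order the vertices as 0 < 1 < 2 < 3 < 4 < 5 < 6 < 7. Listing each simplex with vertices in this order, K has dimension 2 with simplices:

  0-simplices (8): [0], [1], [2], [3], [4], [5], [6], [7]
  1-simplices (10): [0,1], [0,3], [0,5], [1,5], [1,6], [1,7], [2,5], [2,6], [4,5], [6,7]
  2-simplices (2): [0,1,5], [1,6,7]

Hence C_0 ≅ Z^8, C_1 ≅ Z^10, C_2 ≅ Z^2.

∂_1: C_1 → C_0 sends each edge [p,q] (with p < q) to q − p.
The 8×10 boundary matrix has rank 7 and Smith normal form diag(1,1,1,1,1,1,1).

Boundary ∂_2: C_2 → C_1 sends each 2-simplex [p,q,r] to [q,r] − [p,r] + [p,q]. For instance
  ∂[0,1,5] = [1,5] − [0,5] + [0,1],
  ∂[1,6,7] = [6,7] − [1,7] + [1,6].
The 10×2 boundary matrix has rank 2 and Smith normal form diag(1,1).

Reading off H_k = ker ∂_k / im ∂_{k+1}:

  H_0: rank C_0 − rank ∂_1 = 8 − 7 = 1, and the invariant factors of ∂_1 are all 1, so H_0 ≅ Z.
  H_1: rank ker ∂_1 − rank ∂_2 = (10 − 7) − 2 = 1, and the invariant factors of ∂_2 are all 1, so H_1 ≅ Z.
  H_2: rank ker ∂_2 − rank ∂_3 = (2 − 2) − 0 = 0, and there is no ∂_3, so H_2 ≅ 0.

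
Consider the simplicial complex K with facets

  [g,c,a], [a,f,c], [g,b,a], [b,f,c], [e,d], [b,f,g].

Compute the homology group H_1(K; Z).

We work with the vertex ordering a < b < c < d < e < f < g. The simplices of K, each written with vertices in increasing order, are:

  0-simplices (7): a, b, c, d, e, f, g
  1-simplices (11): ab, ac, af, ag, bc, bf, bg, cf, cg, de, fg
  2-simplices (5): abg, acf, acg, bcf, bfg

giving chain groups C_0 ≅ Z^7, C_1 ≅ Z^11, C_2 ≅ Z^5.

∂_1: C_1 → C_0 is given by ∂[p,q] = [q] − [p]. For instance
  ∂fg = g − f.
As a 7×11 matrix over Z this has rank 5, with invariant factors (1,1,1,1,1).

∂_2: C_2 → C_1 maps a triangle to the signed sum of its edges. For instance
  ∂acg = cg − ag + ac,
  ∂bfg = fg − bg + bf.
This gives a 11×5 integer matrix of rank 5; reducing to Smith normal form yields diagonal entries (1,1,1,1,1).

Reading off H_k = ker ∂_k / im ∂_{k+1}:

  H_1: rank ker ∂_1 − rank ∂_2 = (11 − 5) − 5 = 1, and the invariant factors of ∂_2 are all 1, so H_1 = Z.

(K is a triangulation of the disjoint union of the Möbius band and the 1-simplex.)

H_1 ≅ Z.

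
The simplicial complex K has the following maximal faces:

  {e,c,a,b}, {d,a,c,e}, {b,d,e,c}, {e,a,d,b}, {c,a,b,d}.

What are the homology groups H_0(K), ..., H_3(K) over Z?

H_0 ≅ Z,  H_1 = 0,  H_2 = 0,  H_3 ≅ Z.

Fix the vertex order a < b < c < d < e and write every simplex with vertices in increasing order. Then dim K = 3 and the simplices of K are:

  0-simplices (5): a, b, c, d, e
  1-simplices (10): ab, ac, ad, ae, bc, bd, be, cd, ce, de
  2-simplices (10): abc, abd, abe, acd, ace, ade, bcd, bce, bde, cde
  3-simplices (5): abcd, abce, abde, acde, bcde

giving chain groups C_0 ≅ Z^5, C_1 ≅ Z^10, C_2 ≅ Z^10, C_3 ≅ Z^5.

∂_1: C_1 → C_0 maps an edge to its endpoints' difference, ∂[p,q] = q − p.
As a 5×10 matrix over Z this has rank 4, with invariant factors (1,1,1,1).

∂_2: C_2 → C_1 maps a triangle to the signed sum of its edges. For instance
  ∂ace = ce − ae + ac,
  ∂bcd = cd − bd + bc.
The resulting 10×10 matrix has rank 6, and its Smith normal form has invariant factors (1,1,1,1,1,1).

∂_3: C_3 → C_2 sends each 3-simplex σ to the alternating sum Σ_i (−1)^i (σ with its i-th vertex removed). For instance
  ∂abce = bce − ace + abe − abc,
  ∂abde = bde − ade + abe − abd.
As a 10×5 matrix over Z this has rank 4, with invariant factors (1,1,1,1).

From H_k ≅ ker(∂_k) / im(∂_{k+1}) we obtain:

  H_0: rank C_0 − rank ∂_1 = 5 − 4 = 1, and the invariant factors of ∂_1 are all 1, so H_0 = Z.
  H_1: rank ker ∂_1 − rank ∂_2 = (10 − 4) − 6 = 0, and the invariant factors of ∂_2 are all 1, so H_1 = 0.
  H_2: rank ker ∂_2 − rank ∂_3 = (10 − 6) − 4 = 0, and the invariant factors of ∂_3 are all 1, so H_2 = 0.
  H_3: rank ker ∂_3 − rank ∂_4 = (5 − 4) − 0 = 1, and there is no ∂_4, so H_3 = Z.

As a check, the Euler characteristic is 5 − 10 + 10 − 5 = 0, which agrees with 1 − 0 + 0 − 1 = 0.
(K is a triangulation of the 3-sphere S^3.)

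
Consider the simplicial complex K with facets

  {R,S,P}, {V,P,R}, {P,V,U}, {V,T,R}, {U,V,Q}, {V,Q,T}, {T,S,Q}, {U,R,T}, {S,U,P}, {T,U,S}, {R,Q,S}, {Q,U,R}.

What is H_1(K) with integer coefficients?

H_1 ≅ Z/2.

We work with the vertex ordering P < Q < R < S < T < U < V. The simplices of K, each written with vertices in increasing order, are:

  0-simplices (7): P, Q, R, S, T, U, V
  1-simplices (18): PR, PS, PU, PV, QR, QS, QT, QU, QV, RS, RT, RU, RV, ST, SU, TU, TV, UV
  2-simplices (12): PRS, PRV, PSU, PUV, QRS, QRU, QST, QTV, QUV, RTU, RTV, STU

so the chain groups are C_0 ≅ Z^7, C_1 ≅ Z^18, C_2 ≅ Z^12.

∂_1: C_1 → C_0 sends each edge [p,q] (with p < q) to q − p.
This gives a 7×18 integer matrix of rank 6; reducing to Smith normal form yields diagonal entries (1,1,1,1,1,1).

∂_2: C_2 → C_1 sends each 2-simplex [p,q,r] to [q,r] − [p,r] + [p,q]. For instance
  ∂QRU = RU − QU + QR,
  ∂QTV = TV − QV + QT.
The resulting 18×12 matrix has rank 12, and its Smith normal form has invariant factors (1,1,1,1,1,1,1,1,1,1,1,2).

Reading off H_k = ker ∂_k / im ∂_{k+1}:

  H_1: rank ker ∂_1 − rank ∂_2 = (18 − 6) − 12 = 0, and ∂_2 has invariant factor 2 > 1, so H_1 ≅ Z/2.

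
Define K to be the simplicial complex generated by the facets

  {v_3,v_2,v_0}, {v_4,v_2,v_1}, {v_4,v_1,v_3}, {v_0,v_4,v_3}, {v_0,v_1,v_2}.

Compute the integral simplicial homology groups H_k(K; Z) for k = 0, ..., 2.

Fix the vertex order v_0 < v_1 < v_2 < v_3 < v_4 and write every simplex with vertices in increasing order. Then dim K = 2 and the simplices of K are:

  0-simplices (5): [v_0], [v_1], [v_2], [v_3], [v_4]
  1-simplices (10): [v_0,v_1], [v_0,v_2], [v_0,v_3], [v_0,v_4], [v_1,v_2], [v_1,v_3], [v_1,v_4], [v_2,v_3], [v_2,v_4], [v_3,v_4]
  2-simplices (5): [v_0,v_1,v_2], [v_0,v_2,v_3], [v_0,v_3,v_4], [v_1,v_2,v_4], [v_1,v_3,v_4]

Hence C_0 ≅ Z^5, C_1 ≅ Z^10, C_2 ≅ Z^5.

∂_1: C_1 → C_0 is given by ∂[p,q] = [q] − [p].
This gives a 5×10 integer matrix of rank 4; reducing to Smith normal form yields diagonal entries (1,1,1,1).

The boundary map ∂_2: C_2 → C_1 maps a triangle to the signed sum of its edges. For instance
  ∂[v_1,v_3,v_4] = [v_3,v_4] − [v_1,v_4] + [v_1,v_3],
  ∂[v_0,v_1,v_2] = [v_1,v_2] − [v_0,v_2] + [v_0,v_1].
As a 10×5 matrix over Z this has rank 5, with invariant factors (1,1,1,1,1).

Computing H_k = (kernel of ∂_k) / (image of ∂_{k+1}):

  H_0: rank C_0 − rank ∂_1 = 5 − 4 = 1, and the invariant factors of ∂_1 are all 1, so H_0 = Z.
  H_1: rank ker ∂_1 − rank ∂_2 = (10 − 4) − 5 = 1, and the invariant factors of ∂_2 are all 1, so H_1 = Z.
  H_2: rank ker ∂_2 − rank ∂_3 = (5 − 5) − 0 = 0, and there is no ∂_3, so H_2 = 0.

H_0 ≅ Z,  H_1 ≅ Z,  H_2 = 0.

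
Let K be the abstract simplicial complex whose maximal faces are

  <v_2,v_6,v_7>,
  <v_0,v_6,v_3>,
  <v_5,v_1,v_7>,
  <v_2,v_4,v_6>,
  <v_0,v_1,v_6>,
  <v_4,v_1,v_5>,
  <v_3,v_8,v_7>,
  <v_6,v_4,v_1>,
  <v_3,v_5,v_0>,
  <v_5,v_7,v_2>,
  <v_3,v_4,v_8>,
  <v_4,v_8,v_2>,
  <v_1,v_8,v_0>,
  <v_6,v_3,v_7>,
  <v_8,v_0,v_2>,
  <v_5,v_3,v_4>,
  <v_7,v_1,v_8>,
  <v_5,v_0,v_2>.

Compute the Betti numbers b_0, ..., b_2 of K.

K has 9 vertices, 27 edges, 18 triangles.
rank ∂_0 = 0, rank ∂_1 = 8 ⇒ b_0 = 9 − 0 − 8 = 1; all invariant factors of ∂_1 are 1 so no torsion. So H_0 = Z.
rank ∂_1 = 8, rank ∂_2 = 17 ⇒ b_1 = 27 − 8 − 17 = 2; all invariant factors of ∂_2 are 1 so no torsion. So H_1 = Z^2.
rank ∂_2 = 17, rank ∂_3 = 0 ⇒ b_2 = 18 − 17 − 0 = 1. So H_2 = Z.

b_0 = 1, b_1 = 2, b_2 = 1.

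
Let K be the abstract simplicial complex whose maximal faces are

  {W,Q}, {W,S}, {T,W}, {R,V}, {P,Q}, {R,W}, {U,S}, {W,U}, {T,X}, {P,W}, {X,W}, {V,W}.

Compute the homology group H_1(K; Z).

H_1 = Z^4.

Fix the vertex order P < Q < R < S < T < U < V < W < X and write every simplex with vertices in increasing order. Then dim K = 1 and the simplices of K are:

  0-simplices (9): P, Q, R, S, T, U, V, W, X
  1-simplices (12): PQ, PW, QW, RV, RW, SU, SW, TW, TX, UW, VW, WX

giving chain groups C_0 ≅ Z^9, C_1 ≅ Z^12.

∂_1: C_1 → C_0 maps an edge to its endpoints' difference, ∂[p,q] = q − p. For instance
  ∂UW = W − U.
The 9×12 boundary matrix has rank 8 and Smith normal form diag(1,1,1,1,1,1,1,1).

Computing H_k = (kernel of ∂_k) / (image of ∂_{k+1}):

  H_1: rank ker ∂_1 − rank ∂_2 = (12 − 8) − 0 = 4, and there is no ∂_2, so H_1 ≅ Z^4.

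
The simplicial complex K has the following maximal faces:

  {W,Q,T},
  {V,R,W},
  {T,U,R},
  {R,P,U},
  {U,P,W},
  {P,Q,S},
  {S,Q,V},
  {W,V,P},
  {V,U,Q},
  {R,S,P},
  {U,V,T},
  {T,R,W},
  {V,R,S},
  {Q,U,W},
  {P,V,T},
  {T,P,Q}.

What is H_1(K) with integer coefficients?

Take the total order P < Q < R < S < T < U < V < W on the vertex set. Then K (dimension 2) consists of the simplices:

  0-simplices (8): P, Q, R, S, T, U, V, W
  1-simplices (24): PQ, PR, PS, PT, PU, PV, PW, QS, QT, QU, QV, QW, RS, RT, RU, RV, RW, SV, TU, TV, TW, UV, UW, VW
  2-simplices (16): PQS, PQT, PRS, PRU, PTV, PUW, PVW, QSV, QTW, QUV, QUW, RSV, RTU, RTW, RVW, TUV

Hence C_0 ≅ Z^8, C_1 ≅ Z^24, C_2 ≅ Z^16.

Boundary ∂_1: C_1 → C_0 sends each edge [p,q] (with p < q) to q − p. For instance
  ∂RU = U − R.
The resulting 8×24 matrix has rank 7, and its Smith normal form has invariant factors (1,1,1,1,1,1,1).

∂_2: C_2 → C_1 maps a triangle to the signed sum of its edges. For instance
  ∂QTW = TW − QW + QT,
  ∂PTV = TV − PV + PT.
The resulting 24×16 matrix has rank 15, and its Smith normal form has invariant factors (1,1,1,1,1,1,1,1,1,1,1,1,1,1,1).

Computing H_k = (kernel of ∂_k) / (image of ∂_{k+1}):

  H_1: rank ker ∂_1 − rank ∂_2 = (24 − 7) − 15 = 2, and the invariant factors of ∂_2 are all 1, so H_1 ≅ Z^2.

(K is a triangulation of the torus T^2.)

H_1 ≅ Z^2.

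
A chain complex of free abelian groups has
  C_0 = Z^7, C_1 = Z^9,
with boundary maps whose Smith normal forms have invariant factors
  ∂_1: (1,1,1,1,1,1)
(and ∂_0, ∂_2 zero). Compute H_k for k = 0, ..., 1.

H_0 = Z,  H_1 = Z^3.

H_0: b_0 = 7 − 0 − 6 = 1; torsion from ∂_1 factors > 1: none. So H_0 = Z.
H_1: b_1 = 9 − 6 − 0 = 3; torsion from ∂_2 factors > 1: none. So H_1 = Z^3.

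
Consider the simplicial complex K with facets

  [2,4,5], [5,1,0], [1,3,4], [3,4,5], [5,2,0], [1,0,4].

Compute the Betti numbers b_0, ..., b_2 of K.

b_0 = 1, b_1 = 1, b_2 = 0.

Take the total order 0 < 1 < 2 < 3 < 4 < 5 on the vertex set. Then K (dimension 2) consists of the simplices:

  0-simplices (6): [0], [1], [2], [3], [4], [5]
  1-simplices (12): [0,1], [0,2], [0,4], [0,5], [1,3], [1,4], [1,5], [2,4], [2,5], [3,4], [3,5], [4,5]
  2-simplices (6): [0,1,4], [0,1,5], [0,2,5], [1,3,4], [2,4,5], [3,4,5]

giving chain groups C_0 ≅ Z^6, C_1 ≅ Z^12, C_2 ≅ Z^6.

The boundary map ∂_1: C_1 → C_0 is given by ∂[p,q] = [q] − [p]. For instance
  ∂[2,5] = [5] − [2].
The resulting 6×12 matrix has rank 5, and its Smith normal form has invariant factors (1,1,1,1,1).

The boundary map ∂_2: C_2 → C_1 sends each 2-simplex [p,q,r] to [q,r] − [p,r] + [p,q]. For instance
  ∂[2,4,5] = [4,5] − [2,5] + [2,4],
  ∂[3,4,5] = [4,5] − [3,5] + [3,4].
The resulting 12×6 matrix has rank 6, and its Smith normal form has invariant factors (1,1,1,1,1,1).

Now H_k = ker ∂_k / im ∂_{k+1}, so:

  H_0: rank C_0 − rank ∂_1 = 6 − 5 = 1, and the invariant factors of ∂_1 are all 1, so H_0 = Z.
  H_1: rank ker ∂_1 − rank ∂_2 = (12 − 5) − 6 = 1, and the invariant factors of ∂_2 are all 1, so H_1 = Z.
  H_2: rank ker ∂_2 − rank ∂_3 = (6 − 6) − 0 = 0, and there is no ∂_3, so H_2 = 0.

Hence the Betti numbers are b_0 = 1, b_1 = 1, b_2 = 0.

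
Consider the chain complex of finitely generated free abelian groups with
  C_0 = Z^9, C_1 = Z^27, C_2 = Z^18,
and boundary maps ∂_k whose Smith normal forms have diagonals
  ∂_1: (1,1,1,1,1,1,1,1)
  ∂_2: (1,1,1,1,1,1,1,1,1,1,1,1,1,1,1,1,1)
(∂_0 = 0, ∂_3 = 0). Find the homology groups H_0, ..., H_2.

H_0 ≅ Z,  H_1 ≅ Z^2,  H_2 ≅ Z.

H_0: b_0 = 9 − 0 − 8 = 1; torsion from ∂_1 factors > 1: none. So H_0 ≅ Z.
H_1: b_1 = 27 − 8 − 17 = 2; torsion from ∂_2 factors > 1: none. So H_1 ≅ Z^2.
H_2: b_2 = 18 − 17 − 0 = 1; torsion from ∂_3 factors > 1: none. So H_2 ≅ Z.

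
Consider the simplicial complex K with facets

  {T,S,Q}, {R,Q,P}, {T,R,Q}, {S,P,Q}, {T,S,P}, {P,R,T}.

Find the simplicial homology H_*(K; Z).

H_0 ≅ Z,  H_1 = 0,  H_2 ≅ Z.

Order the vertices as P < Q < R < S < T. Listing each simplex with vertices in this order, K has dimension 2 with simplices:

  0-simplices (5): P, Q, R, S, T
  1-simplices (9): PQ, PR, PS, PT, QR, QS, QT, RT, ST
  2-simplices (6): PQR, PQS, PRT, PST, QRT, QST

Hence C_0 ≅ Z^5, C_1 ≅ Z^9, C_2 ≅ Z^6.

The boundary map ∂_1: C_1 → C_0 maps an edge to its endpoints' difference, ∂[p,q] = q − p.
The 5×9 boundary matrix has rank 4 and Smith normal form diag(1,1,1,1).

∂_2: C_2 → C_1 acts by ∂[p,q,r] = [q,r] − [p,r] + [p,q]. For instance
  ∂PST = ST − PT + PS,
  ∂PRT = RT − PT + PR.
The 9×6 boundary matrix has rank 5 and Smith normal form diag(1,1,1,1,1).

Reading off H_k = ker ∂_k / im ∂_{k+1}:

  H_0: rank C_0 − rank ∂_1 = 5 − 4 = 1, and the invariant factors of ∂_1 are all 1, so H_0 ≅ Z.
  H_1: rank ker ∂_1 − rank ∂_2 = (9 − 4) − 5 = 0, and the invariant factors of ∂_2 are all 1, so H_1 ≅ 0.
  H_2: rank ker ∂_2 − rank ∂_3 = (6 − 5) − 0 = 1, and there is no ∂_3, so H_2 ≅ Z.

As a check, the Euler characteristic is 5 − 9 + 6 = 2, which agrees with 1 − 0 + 1 = 2.
(K is a triangulation of the 2-sphere S^2.)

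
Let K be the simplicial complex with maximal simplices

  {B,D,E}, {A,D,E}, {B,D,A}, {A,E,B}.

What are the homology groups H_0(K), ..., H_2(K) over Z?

We work with the vertex ordering A < B < D < E. The simplices of K, each written with vertices in increasing order, are:

  0-simplices (4): A, B, D, E
  1-simplices (6): AB, AD, AE, BD, BE, DE
  2-simplices (4): ABD, ABE, ADE, BDE

giving chain groups C_0 ≅ Z^4, C_1 ≅ Z^6, C_2 ≅ Z^4.

Boundary ∂_1: C_1 → C_0 is given by ∂[p,q] = [q] − [p]. For instance
  ∂DE = E − D.
The 4×6 boundary matrix has rank 3 and Smith normal form diag(1,1,1).

Boundary ∂_2: C_2 → C_1 sends each 2-simplex [p,q,r] to [q,r] − [p,r] + [p,q]. For instance
  ∂ABE = BE − AE + AB,
  ∂ADE = DE − AE + AD.
The resulting 6×4 matrix has rank 3, and its Smith normal form has invariant factors (1,1,1).

Now H_k = ker ∂_k / im ∂_{k+1}, so:

  H_0: rank C_0 − rank ∂_1 = 4 − 3 = 1, and the invariant factors of ∂_1 are all 1, so H_0 = Z.
  H_1: rank ker ∂_1 − rank ∂_2 = (6 − 3) − 3 = 0, and the invariant factors of ∂_2 are all 1, so H_1 = 0.
  H_2: rank ker ∂_2 − rank ∂_3 = (4 − 3) − 0 = 1, and there is no ∂_3, so H_2 = Z.

H_0 = Z,  H_1 = 0,  H_2 = Z.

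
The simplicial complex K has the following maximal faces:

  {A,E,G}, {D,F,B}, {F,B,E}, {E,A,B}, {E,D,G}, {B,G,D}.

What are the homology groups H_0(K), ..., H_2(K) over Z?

Take the total order A < B < D < E < F < G on the vertex set. Then K (dimension 2) consists of the simplices:

  0-simplices (6): A, B, D, E, F, G
  1-simplices (12): AB, AE, AG, BD, BE, BF, BG, DE, DF, DG, EF, EG
  2-simplices (6): ABE, AEG, BDF, BDG, BEF, DEG

Hence C_0 ≅ Z^6, C_1 ≅ Z^12, C_2 ≅ Z^6.

∂_1: C_1 → C_0 is given by ∂[p,q] = [q] − [p]. For instance
  ∂BF = F − B.
As a 6×12 matrix over Z this has rank 5, with invariant factors (1,1,1,1,1).

Boundary ∂_2: C_2 → C_1 maps a triangle to the signed sum of its edges. For instance
  ∂BDF = DF − BF + BD,
  ∂AEG = EG − AG + AE.
The resulting 12×6 matrix has rank 6, and its Smith normal form has invariant factors (1,1,1,1,1,1).

Now H_k = ker ∂_k / im ∂_{k+1}, so:

  H_0: rank C_0 − rank ∂_1 = 6 − 5 = 1, and the invariant factors of ∂_1 are all 1, so H_0 ≅ Z.
  H_1: rank ker ∂_1 − rank ∂_2 = (12 − 5) − 6 = 1, and the invariant factors of ∂_2 are all 1, so H_1 ≅ Z.
  H_2: rank ker ∂_2 − rank ∂_3 = (6 − 6) − 0 = 0, and there is no ∂_3, so H_2 ≅ 0.

H_0 = Z,  H_1 = Z,  H_2 = 0.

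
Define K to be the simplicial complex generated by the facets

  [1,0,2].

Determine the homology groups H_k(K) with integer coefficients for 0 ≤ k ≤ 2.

H_0 = Z,  H_1 = 0,  H_2 = 0.

We work with the vertex ordering 0 < 1 < 2. The simplices of K, each written with vertices in increasing order, are:

  0-simplices (3): [0], [1], [2]
  1-simplices (3): [0,1], [0,2], [1,2]
  2-simplices (1): [0,1,2]

giving chain groups C_0 ≅ Z^3, C_1 ≅ Z^3, C_2 ≅ Z^1.

Boundary ∂_1: C_1 → C_0 sends each edge [p,q] (with p < q) to q − p. For instance
  ∂[0,2] = [2] − [0].
As a 3×3 matrix over Z this has rank 2, with invariant factors (1,1).

Boundary ∂_2: C_2 → C_1 acts by ∂[p,q,r] = [q,r] − [p,r] + [p,q]. For instance
  ∂[0,1,2] = [1,2] − [0,2] + [0,1].
The resulting 3×1 matrix has rank 1, and its Smith normal form has invariant factors (1).

From H_k ≅ ker(∂_k) / im(∂_{k+1}) we obtain:

  H_0: rank C_0 − rank ∂_1 = 3 − 2 = 1, and the invariant factors of ∂_1 are all 1, so H_0 ≅ Z.
  H_1: rank ker ∂_1 − rank ∂_2 = (3 − 2) − 1 = 0, and the invariant factors of ∂_2 are all 1, so H_1 ≅ 0.
  H_2: rank ker ∂_2 − rank ∂_3 = (1 − 1) − 0 = 0, and there is no ∂_3, so H_2 ≅ 0.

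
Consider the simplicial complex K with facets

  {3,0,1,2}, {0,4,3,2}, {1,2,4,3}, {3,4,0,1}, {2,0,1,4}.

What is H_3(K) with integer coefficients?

Fix the vertex order 0 < 1 < 2 < 3 < 4 and write every simplex with vertices in increasing order. Then dim K = 3 and the simplices of K are:

  0-simplices (5): [0], [1], [2], [3], [4]
  1-simplices (10): [0,1], [0,2], [0,3], [0,4], [1,2], [1,3], [1,4], [2,3], [2,4], [3,4]
  2-simplices (10): [0,1,2], [0,1,3], [0,1,4], [0,2,3], [0,2,4], [0,3,4], [1,2,3], [1,2,4], [1,3,4], [2,3,4]
  3-simplices (5): [0,1,2,3], [0,1,2,4], [0,1,3,4], [0,2,3,4], [1,2,3,4]

Hence C_0 ≅ Z^5, C_1 ≅ Z^10, C_2 ≅ Z^10, C_3 ≅ Z^5.

∂_1: C_1 → C_0 maps an edge to its endpoints' difference, ∂[p,q] = q − p. For instance
  ∂[0,3] = [3] − [0].
The resulting 5×10 matrix has rank 4, and its Smith normal form has invariant factors (1,1,1,1).

∂_2: C_2 → C_1 acts by ∂[p,q,r] = [q,r] − [p,r] + [p,q]. For instance
  ∂[0,1,4] = [1,4] − [0,4] + [0,1],
  ∂[0,1,3] = [1,3] − [0,3] + [0,1].
As a 10×10 matrix over Z this has rank 6, with invariant factors (1,1,1,1,1,1).

Boundary ∂_3: C_3 → C_2 sends each 3-simplex σ to the alternating sum Σ_i (−1)^i (σ with its i-th vertex removed). For instance
  ∂[1,2,3,4] = [2,3,4] − [1,3,4] + [1,2,4] − [1,2,3],
  ∂[0,1,2,3] = [1,2,3] − [0,2,3] + [0,1,3] − [0,1,2].
As a 10×5 matrix over Z this has rank 4, with invariant factors (1,1,1,1).

Computing H_k = (kernel of ∂_k) / (image of ∂_{k+1}):

  H_3: rank ker ∂_3 − rank ∂_4 = (5 − 4) − 0 = 1, and there is no ∂_4, so H_3 ≅ Z.

H_3 ≅ Z.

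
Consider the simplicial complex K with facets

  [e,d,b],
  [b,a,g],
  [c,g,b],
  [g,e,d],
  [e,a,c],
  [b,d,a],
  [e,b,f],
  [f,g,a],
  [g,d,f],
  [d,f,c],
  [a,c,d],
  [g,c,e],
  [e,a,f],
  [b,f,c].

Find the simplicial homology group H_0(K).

H_0 ≅ Z.

We work with the vertex ordering a < b < c < d < e < f < g. The simplices of K, each written with vertices in increasing order, are:

  0-simplices (7): a, b, c, d, e, f, g
  1-simplices (21): ab, ac, ad, ae, af, ag, bc, bd, be, bf, bg, cd, ce, cf, cg, de, df, dg, ef, eg, fg
  2-simplices (14): abd, abg, acd, ace, aef, afg, bcf, bcg, bde, bef, cdf, ceg, deg, dfg

so the chain groups are C_0 ≅ Z^7, C_1 ≅ Z^21, C_2 ≅ Z^14.

The boundary map ∂_1: C_1 → C_0 sends each edge [p,q] (with p < q) to q − p. For instance
  ∂cg = g − c.
The 7×21 boundary matrix has rank 6 and Smith normal form diag(1,1,1,1,1,1).

The boundary map ∂_2: C_2 → C_1 acts by ∂[p,q,r] = [q,r] − [p,r] + [p,q]. For instance
  ∂ceg = eg − cg + ce,
  ∂abd = bd − ad + ab.
The 21×14 boundary matrix has rank 13 and Smith normal form diag(1,1,1,1,1,1,1,1,1,1,1,1,1).

Now H_k = ker ∂_k / im ∂_{k+1}, so:

  H_0: rank C_0 − rank ∂_1 = 7 − 6 = 1, and the invariant factors of ∂_1 are all 1, so H_0 ≅ Z.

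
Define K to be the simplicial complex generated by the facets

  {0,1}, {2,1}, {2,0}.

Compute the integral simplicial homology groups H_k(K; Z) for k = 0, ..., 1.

Fix the vertex order 0 < 1 < 2 and write every simplex with vertices in increasing order. Then dim K = 1 and the simplices of K are:

  0-simplices (3): [0], [1], [2]
  1-simplices (3): [0,1], [0,2], [1,2]

so the chain groups are C_0 ≅ Z^3, C_1 ≅ Z^3.

The boundary map ∂_1: C_1 → C_0 sends each edge [p,q] (with p < q) to q − p.
The 3×3 boundary matrix has rank 2 and Smith normal form diag(1,1).

Reading off H_k = ker ∂_k / im ∂_{k+1}:

  H_0: rank C_0 − rank ∂_1 = 3 − 2 = 1, and the invariant factors of ∂_1 are all 1, so H_0 = Z.
  H_1: rank ker ∂_1 − rank ∂_2 = (3 − 2) − 0 = 1, and there is no ∂_2, so H_1 = Z.

H_0 ≅ Z,  H_1 ≅ Z.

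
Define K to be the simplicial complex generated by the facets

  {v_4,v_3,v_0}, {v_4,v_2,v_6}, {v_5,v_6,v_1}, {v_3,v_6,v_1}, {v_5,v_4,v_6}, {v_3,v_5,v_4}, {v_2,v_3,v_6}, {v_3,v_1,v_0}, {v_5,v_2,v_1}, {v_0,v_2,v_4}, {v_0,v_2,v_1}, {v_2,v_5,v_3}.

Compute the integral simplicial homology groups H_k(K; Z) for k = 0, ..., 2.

H_0 = Z,  H_1 = Z/2,  H_2 = 0.

Take the total order v_0 < v_1 < v_2 < v_3 < v_4 < v_5 < v_6 on the vertex set. Then K (dimension 2) consists of the simplices:

  0-simplices (7): [v_0], [v_1], [v_2], [v_3], [v_4], [v_5], [v_6]
  1-simplices (18): (18 of them)
  2-simplices (12): (12 of them)

giving chain groups C_0 ≅ Z^7, C_1 ≅ Z^18, C_2 ≅ Z^12.

∂_1: C_1 → C_0 sends each edge [p,q] (with p < q) to q − p.
As a 7×18 matrix over Z this has rank 6, with invariant factors (1,1,1,1,1,1).

∂_2: C_2 → C_1 acts by ∂[p,q,r] = [q,r] − [p,r] + [p,q]. For instance
  ∂[v_0,v_2,v_4] = [v_2,v_4] − [v_0,v_4] + [v_0,v_2],
  ∂[v_3,v_4,v_5] = [v_4,v_5] − [v_3,v_5] + [v_3,v_4].
The resulting 18×12 matrix has rank 12, and its Smith normal form has invariant factors (1,1,1,1,1,1,1,1,1,1,1,2).

Reading off H_k = ker ∂_k / im ∂_{k+1}:

  H_0: rank C_0 − rank ∂_1 = 7 − 6 = 1, and the invariant factors of ∂_1 are all 1, so H_0 = Z.
  H_1: rank ker ∂_1 − rank ∂_2 = (18 − 6) − 12 = 0, and ∂_2 has invariant factor 2 > 1, so H_1 = Z/2.
  H_2: rank ker ∂_2 − rank ∂_3 = (12 − 12) − 0 = 0, and there is no ∂_3, so H_2 = 0.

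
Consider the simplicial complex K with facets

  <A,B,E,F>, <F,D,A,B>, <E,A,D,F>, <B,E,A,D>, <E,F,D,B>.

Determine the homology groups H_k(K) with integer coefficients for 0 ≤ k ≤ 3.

Take the total order A < B < D < E < F on the vertex set. Then K (dimension 3) consists of the simplices:

  0-simplices (5): A, B, D, E, F
  1-simplices (10): AB, AD, AE, AF, BD, BE, BF, DE, DF, EF
  2-simplices (10): ABD, ABE, ABF, ADE, ADF, AEF, BDE, BDF, BEF, DEF
  3-simplices (5): ABDE, ABDF, ABEF, ADEF, BDEF

giving chain groups C_0 ≅ Z^5, C_1 ≅ Z^10, C_2 ≅ Z^10, C_3 ≅ Z^5.

The boundary map ∂_1: C_1 → C_0 maps an edge to its endpoints' difference, ∂[p,q] = q − p.
This gives a 5×10 integer matrix of rank 4; reducing to Smith normal form yields diagonal entries (1,1,1,1).

The boundary map ∂_2: C_2 → C_1 maps a triangle to the signed sum of its edges. For instance
  ∂ADF = DF − AF + AD,
  ∂BEF = EF − BF + BE.
As a 10×10 matrix over Z this has rank 6, with invariant factors (1,1,1,1,1,1).

∂_3: C_3 → C_2 sends each 3-simplex σ to the alternating sum Σ_i (−1)^i (σ with its i-th vertex removed). For instance
  ∂ADEF = DEF − AEF + ADF − ADE,
  ∂BDEF = DEF − BEF + BDF − BDE.
The 10×5 boundary matrix has rank 4 and Smith normal form diag(1,1,1,1).

From H_k ≅ ker(∂_k) / im(∂_{k+1}) we obtain:

  H_0: rank C_0 − rank ∂_1 = 5 − 4 = 1, and the invariant factors of ∂_1 are all 1, so H_0 ≅ Z.
  H_1: rank ker ∂_1 − rank ∂_2 = (10 − 4) − 6 = 0, and the invariant factors of ∂_2 are all 1, so H_1 ≅ 0.
  H_2: rank ker ∂_2 − rank ∂_3 = (10 − 6) − 4 = 0, and the invariant factors of ∂_3 are all 1, so H_2 ≅ 0.
  H_3: rank ker ∂_3 − rank ∂_4 = (5 − 4) − 0 = 1, and there is no ∂_4, so H_3 ≅ Z.

(K is a triangulation of the 3-sphere S^3.)

H_0 ≅ Z,  H_1 = 0,  H_2 = 0,  H_3 ≅ Z.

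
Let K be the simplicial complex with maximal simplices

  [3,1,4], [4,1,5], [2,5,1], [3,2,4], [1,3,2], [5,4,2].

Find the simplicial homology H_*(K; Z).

H_0 ≅ Z,  H_1 = 0,  H_2 ≅ Z.

Fix the vertex order 1 < 2 < 3 < 4 < 5 and write every simplex with vertices in increasing order. Then dim K = 2 and the simplices of K are:

  0-simplices (5): [1], [2], [3], [4], [5]
  1-simplices (9): [1,2], [1,3], [1,4], [1,5], [2,3], [2,4], [2,5], [3,4], [4,5]
  2-simplices (6): [1,2,3], [1,2,5], [1,3,4], [1,4,5], [2,3,4], [2,4,5]

so the chain groups are C_0 ≅ Z^5, C_1 ≅ Z^9, C_2 ≅ Z^6.

Boundary ∂_1: C_1 → C_0 is given by ∂[p,q] = [q] − [p]. For instance
  ∂[4,5] = [5] − [4].
The resulting 5×9 matrix has rank 4, and its Smith normal form has invariant factors (1,1,1,1).

The boundary map ∂_2: C_2 → C_1 acts by ∂[p,q,r] = [q,r] − [p,r] + [p,q]. For instance
  ∂[1,3,4] = [3,4] − [1,4] + [1,3],
  ∂[1,2,3] = [2,3] − [1,3] + [1,2].
As a 9×6 matrix over Z this has rank 5, with invariant factors (1,1,1,1,1).

Reading off H_k = ker ∂_k / im ∂_{k+1}:

  H_0: rank C_0 − rank ∂_1 = 5 − 4 = 1, and the invariant factors of ∂_1 are all 1, so H_0 = Z.
  H_1: rank ker ∂_1 − rank ∂_2 = (9 − 4) − 5 = 0, and the invariant factors of ∂_2 are all 1, so H_1 = 0.
  H_2: rank ker ∂_2 − rank ∂_3 = (6 − 5) − 0 = 1, and there is no ∂_3, so H_2 = Z.

As a check, the Euler characteristic is 5 − 9 + 6 = 2, which agrees with 1 − 0 + 1 = 2.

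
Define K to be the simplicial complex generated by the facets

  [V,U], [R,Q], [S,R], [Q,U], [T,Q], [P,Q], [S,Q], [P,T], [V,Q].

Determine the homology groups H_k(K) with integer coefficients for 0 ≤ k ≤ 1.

Take the total order P < Q < R < S < T < U < V on the vertex set. Then K (dimension 1) consists of the simplices:

  0-simplices (7): P, Q, R, S, T, U, V
  1-simplices (9): PQ, PT, QR, QS, QT, QU, QV, RS, UV

giving chain groups C_0 ≅ Z^7, C_1 ≅ Z^9.

The boundary map ∂_1: C_1 → C_0 is given by ∂[p,q] = [q] − [p]. For instance
  ∂QS = S − Q.
The 7×9 boundary matrix has rank 6 and Smith normal form diag(1,1,1,1,1,1).

Reading off H_k = ker ∂_k / im ∂_{k+1}:

  H_0: rank C_0 − rank ∂_1 = 7 − 6 = 1, and the invariant factors of ∂_1 are all 1, so H_0 ≅ Z.
  H_1: rank ker ∂_1 − rank ∂_2 = (9 − 6) − 0 = 3, and there is no ∂_2, so H_1 ≅ Z^3.

(K is a triangulation of a wedge of 3 circles.)

H_0 = Z,  H_1 = Z^3.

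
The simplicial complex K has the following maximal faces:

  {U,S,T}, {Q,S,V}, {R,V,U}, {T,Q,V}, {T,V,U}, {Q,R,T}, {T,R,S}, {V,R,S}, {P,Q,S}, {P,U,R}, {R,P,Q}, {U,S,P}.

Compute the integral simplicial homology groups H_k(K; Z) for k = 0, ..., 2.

H_0 ≅ Z,  H_1 ≅ Z/2,  H_2 = 0.

We work with the vertex ordering P < Q < R < S < T < U < V. The simplices of K, each written with vertices in increasing order, are:

  0-simplices (7): P, Q, R, S, T, U, V
  1-simplices (18): PQ, PR, PS, PU, QR, QS, QT, QV, RS, RT, RU, RV, ST, SU, SV, TU, TV, UV
  2-simplices (12): PQR, PQS, PRU, PSU, QRT, QSV, QTV, RST, RSV, RUV, STU, TUV

so the chain groups are C_0 ≅ Z^7, C_1 ≅ Z^18, C_2 ≅ Z^12.

Boundary ∂_1: C_1 → C_0 maps an edge to its endpoints' difference, ∂[p,q] = q − p. For instance
  ∂QT = T − Q.
As a 7×18 matrix over Z this has rank 6, with invariant factors (1,1,1,1,1,1).

∂_2: C_2 → C_1 sends each 2-simplex [p,q,r] to [q,r] − [p,r] + [p,q]. For instance
  ∂RST = ST − RT + RS,
  ∂PRU = RU − PU + PR.
This gives a 18×12 integer matrix of rank 12; reducing to Smith normal form yields diagonal entries (1,1,1,1,1,1,1,1,1,1,1,2).

Reading off H_k = ker ∂_k / im ∂_{k+1}:

  H_0: rank C_0 − rank ∂_1 = 7 − 6 = 1, and the invariant factors of ∂_1 are all 1, so H_0 = Z.
  H_1: rank ker ∂_1 − rank ∂_2 = (18 − 6) − 12 = 0, and ∂_2 has invariant factor 2 > 1, so H_1 = Z/2.
  H_2: rank ker ∂_2 − rank ∂_3 = (12 − 12) − 0 = 0, and there is no ∂_3, so H_2 = 0.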